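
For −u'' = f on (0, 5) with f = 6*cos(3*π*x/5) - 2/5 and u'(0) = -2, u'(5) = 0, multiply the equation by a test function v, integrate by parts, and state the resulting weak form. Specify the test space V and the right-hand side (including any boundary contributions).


V = H^1(0, 5) (v unrestricted at boundary; u is determined up to an additive constant); weak form: ∫_0^5 u'v' dx = ∫_0^5 (6*cos(3*π*x/5) - 2/5) v dx + 2·v(0) for all v ∈ V.

Multiply both sides by a test function v and integrate from 0 to 5:
  ∫_0^5 −u''(x) v(x) dx = ∫_0^5 f(x) v(x) dx.
Integrate the LHS by parts once:
  ∫_0^5 −u'' v dx = −[u'(x) v(x)]_0^5 + ∫_0^5 u'(x) v'(x) dx.
Thus ∫_0^5 u'(x) v'(x) dx = ∫_0^5 f(x) v(x) dx + [u'(x) v(x)]_0^5.
Choose V so that boundary terms are either known or forced to vanish.
u has inhomogeneous Neumann u'(0) = -2, u'(5) = 0. [u' v]_0^5 = (0)·v(5) − (-2)·v(0) = 2·v(0). Take V = H^1(0, 5); boundary term becomes part of RHS.
Weak formulation: find u (satisfying any essential BC) such that ∫_0^5 u'(x) v'(x) dx = ∫_0^5 f v dx + 2·v(0) for all v ∈ V (Neumann data are natural BCs: they enter the RHS as boundary terms).
Substituting f(x) = 6*cos(3*π*x/5) - 2/5, the right-hand side is ∫_0^5 (6*cos(3*π*x/5) - 2/5) v dx + 2·v(0).
Compatibility check (pure Neumann): taking v ≡ 1 ∈ V gives 0 = ∫_0^5 f dx + (0) − (-2), i.e. ∫_0^5 f dx must equal u'(0) − u'(5) = -2. Indeed ∫_0^5 (6*cos(3*π*x/5) - 2/5) dx = -2, so the data are compatible. The solution is then unique only up to an additive constant (fix it e.g. by requiring ∫_0^5 u dx = 0).


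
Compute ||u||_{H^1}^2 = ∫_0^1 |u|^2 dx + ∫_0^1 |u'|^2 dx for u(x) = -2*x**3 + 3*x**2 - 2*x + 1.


||u||_{H^1}^2 = 158/105

The H^1 norm (squared) on an interval (0, L) is
  ||u||_{H^1}^2 = ∫_0^L u(x)^2 dx + ∫_0^L u'(x)^2 dx.
Compute u'(x) = -6*x**2 + 6*x - 2.
Then u(x)^2 = 4*x**6 - 12*x**5 + 17*x**4 - 16*x**3 + 10*x**2 - 4*x + 1 and u'(x)^2 = 36*x**4 - 72*x**3 + 60*x**2 - 24*x + 4.
Integrate each monomial from 0 to 1 using ∫_0^1 c·x^n dx = c·1^(n+1)/(n+1):
  ∫_0^1 u(x)^2 dx = ∫_0^1 (4*x^6 - 12*x^5 + 17*x^4 - 16*x^3 + 10*x^2 - 4*x + 1) dx. Term by term:
    ∫_0^1 4*x^6 dx = 4/7;  ∫_0^1 -12*x^5 dx = -2;  ∫_0^1 17*x^4 dx = 17/5;
    ∫_0^1 -16*x^3 dx = -4;  ∫_0^1 10*x^2 dx = 10/3;  ∫_0^1 -4*x dx = -2;
    ∫_0^1 1 dx = 1.
  Sum: 4/7 − 2 + 17/5 − 4 + 10/3 − 2 + 1 = 32/105.
  ∫_0^1 u'(x)^2 dx = ∫_0^1 (36*x^4 - 72*x^3 + 60*x^2 - 24*x + 4) dx. Term by term:
    ∫_0^1 36*x^4 dx = 36/5;  ∫_0^1 -72*x^3 dx = -18;  ∫_0^1 60*x^2 dx = 20;
    ∫_0^1 -24*x dx = -12;  ∫_0^1 4 dx = 4.
  Sum: 36/5 − 18 + 20 − 12 + 4 = 6/5.
Adding: ||u||_{H^1}^2 = 32/105 + 6/5 = 158/105.


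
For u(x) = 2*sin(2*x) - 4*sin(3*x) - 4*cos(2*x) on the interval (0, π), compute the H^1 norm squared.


||u||_{H^1(0,π)}^2 = 192 + 130*π

u'(x) = 8*sin(2*x) + 4*cos(2*x) - 12*cos(3*x).
Expand u² and (u')² and integrate term by term on (0, π), using: for integers n ≥ 1, ∫_0^π sin²(nx) dx = ∫_0^π cos²(nx) dx = π/2; for n ≠ n', ∫_0^π sin(nx)sin(n'x) dx = ∫_0^π cos(nx)cos(n'x) dx = 0; and by product-to-sum, ∫_0^π sin(nx)cos(n'x) dx = ½∫_0^π [sin((n+n')x) + sin((n−n')x)] dx, which is 0 when n+n' is even and 2n/(n²−n'²) when n+n' is odd (it need not vanish on (0, π)).
  u² squared terms: (-4)²·∫cos(2x)² dx = 16·π/2 = 8*π;  (-4)²·∫sin(3x)² dx = 16·π/2 = 8*π;  (2)²·∫sin(2x)² dx = 4·π/2 = 2*π.
  u² cross terms: 2·(-4)·(-4)·∫cos(2x)·sin(3x) dx = 32·(6/5) = 192/5;  2·(-4)·(2)·∫cos(2x)·sin(2x) dx = -16·(0) = 0;  2·(-4)·(2)·∫sin(3x)·sin(2x) dx = -16·(0) = 0.
  So ∫_0^π u² dx = 8*π + 8*π + 2*π + 192/5 + 0 + 0 = 192/5 + 18*π.
  (u')² squared terms: (-12)²·∫cos(3x)² dx = 144·π/2 = 72*π;  (4)²·∫cos(2x)² dx = 16·π/2 = 8*π;  (8)²·∫sin(2x)² dx = 64·π/2 = 32*π.
  (u')² cross terms: 2·(-12)·(4)·∫cos(3x)·cos(2x) dx = -96·(0) = 0;  2·(-12)·(8)·∫cos(3x)·sin(2x) dx = -192·(-4/5) = 768/5;  2·(4)·(8)·∫cos(2x)·sin(2x) dx = 64·(0) = 0.
  So ∫_0^π (u')² dx = 72*π + 8*π + 32*π + 0 + 768/5 + 0 = 768/5 + 112*π.
||u||_{H^1}^2 = (192/5 + 18*π) + (768/5 + 112*π) = 192 + 130*π.


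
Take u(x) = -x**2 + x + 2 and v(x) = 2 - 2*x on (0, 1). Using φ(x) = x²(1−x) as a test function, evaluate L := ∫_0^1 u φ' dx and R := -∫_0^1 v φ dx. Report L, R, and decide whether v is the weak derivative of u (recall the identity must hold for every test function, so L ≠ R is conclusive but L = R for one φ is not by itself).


LHS = 1/60, RHS = -1/15. No, v is not the weak derivative of u.

u(x) = -x**2 + x + 2, classical derivative u'(x) = 1 - 2*x.
φ(x) = x²(1−x), so φ'(x) = x*(2 - 3*x).
Note φ(0) = φ(1) = 0, so the boundary term u·φ vanishes.
LHS = ∫_0^1 u(x) φ'(x) dx = ∫_0^1 (3*x^4 - 5*x^3 - 4*x^2 + 4*x) dx. Term by term:
  ∫_0^1 3*x^4 dx = 3/5;  ∫_0^1 -5*x^3 dx = -5/4;  ∫_0^1 -4*x^2 dx = -4/3;
  ∫_0^1 4*x dx = 2.
Sum: 3/5 − 5/4 − 4/3 + 2 = 1/60.
So LHS = 1/60.
∫_0^1 v(x) φ(x) dx = ∫_0^1 (2*x^4 - 4*x^3 + 2*x^2) dx. Term by term:
  ∫_0^1 2*x^4 dx = 2/5;  ∫_0^1 -4*x^3 dx = -1;  ∫_0^1 2*x^2 dx = 2/3.
Sum: 2/5 − 1 + 2/3 = 1/15.
So RHS = -∫_0^1 v(x) φ(x) dx = -1/15.
LHS − RHS = 1/12 ≠ 0, so the identity fails.
(For a valid weak derivative the identity must hold for EVERY test function, in particular this one. The failure shows v is NOT the weak derivative of u.)
Correct weak derivative would be u'(x) = 1 - 2*x.


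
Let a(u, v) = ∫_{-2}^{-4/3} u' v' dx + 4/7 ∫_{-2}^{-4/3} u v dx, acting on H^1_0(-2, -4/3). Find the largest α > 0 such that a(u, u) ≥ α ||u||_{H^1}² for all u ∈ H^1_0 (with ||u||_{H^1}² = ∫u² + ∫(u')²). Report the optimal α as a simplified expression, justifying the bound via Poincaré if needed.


α = (16 + 63*π^2)/(7*(4 + 9*π^2))

Coercivity of a(·,·) on H^1_0(-2, -4/3) means a(u, u) ≥ α ||u||_{H^1}² for every u ∈ H^1_0.
The interval has length L = 2/3, and Poincaré/coercivity depend only on L. Here a(u, u) = ∫(u')² + (4/7)·∫u².
Here 0 < c = 4/7 < 1. The condition a(u,u) ≥ α||u||_{H^1}² reads (1−α)∫(u')² ≥ (α−c)∫u². Any admissible α is ≤ 1 (rapidly oscillating u have ∫u²/∫(u')² → 0), and α = 1 would force 0 ≥ (1−c)∫u², impossible since c < 1; so 1−α > 0. By the sharp Poincaré inequality on H^1_0 of an interval of length L, ∫(u')² ≥ (π/L)²∫u² with equality for the first sine mode sin(π(x−x₀)/L) (x₀ the left endpoint), so the inequality holds for all u iff (1−α)(π/L)² ≥ α − c, i.e. α ≤ ((π/L)² + c)/((π/L)² + 1) = (1 + c(L/π)²)/(1 + (L/π)²). With (π/L)² = 9*π^2/4 and c = 4/7, the largest admissible constant is α = ((π/L)² + c)/((π/L)² + 1).
Simplifying, α = (16 + 63*π^2)/(7*(4 + 9*π^2)).


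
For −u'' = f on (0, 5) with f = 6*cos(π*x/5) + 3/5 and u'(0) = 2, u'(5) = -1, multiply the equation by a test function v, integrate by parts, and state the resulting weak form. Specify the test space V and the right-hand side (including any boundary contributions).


V = H^1(0, 5) (v unrestricted at boundary; u is determined up to an additive constant); weak form: ∫_0^5 u'v' dx = ∫_0^5 (6*cos(π*x/5) + 3/5) v dx − v(5) − 2·v(0) for all v ∈ V.

Multiply both sides by a test function v and integrate from 0 to 5:
  ∫_0^5 −u''(x) v(x) dx = ∫_0^5 f(x) v(x) dx.
Integrate the LHS by parts once:
  ∫_0^5 −u'' v dx = −[u'(x) v(x)]_0^5 + ∫_0^5 u'(x) v'(x) dx.
Thus ∫_0^5 u'(x) v'(x) dx = ∫_0^5 f(x) v(x) dx + [u'(x) v(x)]_0^5.
Choose V so that boundary terms are either known or forced to vanish.
u has inhomogeneous Neumann u'(0) = 2, u'(5) = -1. [u' v]_0^5 = (-1)·v(5) − (2)·v(0) = − v(5) − 2·v(0). Take V = H^1(0, 5); boundary term becomes part of RHS.
Weak formulation: find u (satisfying any essential BC) such that ∫_0^5 u'(x) v'(x) dx = ∫_0^5 f v dx − v(5) − 2·v(0) for all v ∈ V (Neumann data are natural BCs: they enter the RHS as boundary terms).
Substituting f(x) = 6*cos(π*x/5) + 3/5, the right-hand side is ∫_0^5 (6*cos(π*x/5) + 3/5) v dx − v(5) − 2·v(0).
Compatibility check (pure Neumann): taking v ≡ 1 ∈ V gives 0 = ∫_0^5 f dx + (-1) − (2), i.e. ∫_0^5 f dx must equal u'(0) − u'(5) = 3. Indeed ∫_0^5 (6*cos(π*x/5) + 3/5) dx = 3, so the data are compatible. The solution is then unique only up to an additive constant (fix it e.g. by requiring ∫_0^5 u dx = 0).


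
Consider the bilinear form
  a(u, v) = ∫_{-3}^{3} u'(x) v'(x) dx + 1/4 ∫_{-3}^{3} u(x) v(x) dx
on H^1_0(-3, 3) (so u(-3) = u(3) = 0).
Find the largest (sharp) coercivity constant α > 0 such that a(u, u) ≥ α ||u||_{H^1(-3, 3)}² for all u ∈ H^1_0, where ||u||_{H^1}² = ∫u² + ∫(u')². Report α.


α = (9 + π^2)/(π^2 + 36)

Coercivity of a(·,·) on H^1_0(-3, 3) means a(u, u) ≥ α ||u||_{H^1}² for every u ∈ H^1_0.
The interval has length L = 6, and Poincaré/coercivity depend only on L. Here a(u, u) = ∫(u')² + (1/4)·∫u².
Here 0 < c = 1/4 < 1. The condition a(u,u) ≥ α||u||_{H^1}² reads (1−α)∫(u')² ≥ (α−c)∫u². Any admissible α is ≤ 1 (rapidly oscillating u have ∫u²/∫(u')² → 0), and α = 1 would force 0 ≥ (1−c)∫u², impossible since c < 1; so 1−α > 0. By the sharp Poincaré inequality on H^1_0 of an interval of length L, ∫(u')² ≥ (π/L)²∫u² with equality for the first sine mode sin(π(x−x₀)/L) (x₀ the left endpoint), so the inequality holds for all u iff (1−α)(π/L)² ≥ α − c, i.e. α ≤ ((π/L)² + c)/((π/L)² + 1) = (1 + c(L/π)²)/(1 + (L/π)²). With (π/L)² = π^2/36 and c = 1/4, the largest admissible constant is α = ((π/L)² + c)/((π/L)² + 1).
Simplifying, α = (9 + π^2)/(π^2 + 36).


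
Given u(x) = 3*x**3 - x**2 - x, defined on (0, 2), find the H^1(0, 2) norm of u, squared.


||u||_{H^1}^2 = 44762/105

The H^1 norm (squared) on an interval (0, L) is
  ||u||_{H^1}^2 = ∫_0^L u(x)^2 dx + ∫_0^L u'(x)^2 dx.
Compute u'(x) = 9*x**2 - 2*x - 1.
Then u(x)^2 = 9*x**6 - 6*x**5 - 5*x**4 + 2*x**3 + x**2 and u'(x)^2 = 81*x**4 - 36*x**3 - 14*x**2 + 4*x + 1.
Integrate each monomial from 0 to 2 using ∫_0^2 c·x^n dx = c·2^(n+1)/(n+1):
  ∫_0^2 u(x)^2 dx = ∫_0^2 (9*x^6 - 6*x^5 - 5*x^4 + 2*x^3 + x^2) dx. Term by term:
    ∫_0^2 9*x^6 dx = 1152/7;  ∫_0^2 -6*x^5 dx = -64;  ∫_0^2 -5*x^4 dx = -32;
    ∫_0^2 2*x^3 dx = 8;  ∫_0^2 x^2 dx = 8/3.
  Sum: 1152/7 − 64 − 32 + 8 + 8/3 = 1664/21.
  ∫_0^2 u'(x)^2 dx = ∫_0^2 (81*x^4 - 36*x^3 - 14*x^2 + 4*x + 1) dx. Term by term:
    ∫_0^2 81*x^4 dx = 2592/5;  ∫_0^2 -36*x^3 dx = -144;  ∫_0^2 -14*x^2 dx = -112/3;
    ∫_0^2 4*x dx = 8;  ∫_0^2 1 dx = 2.
  Sum: 2592/5 − 144 − 112/3 + 8 + 2 = 5206/15.
Adding: ||u||_{H^1}^2 = 1664/21 + 5206/15 = 44762/105.


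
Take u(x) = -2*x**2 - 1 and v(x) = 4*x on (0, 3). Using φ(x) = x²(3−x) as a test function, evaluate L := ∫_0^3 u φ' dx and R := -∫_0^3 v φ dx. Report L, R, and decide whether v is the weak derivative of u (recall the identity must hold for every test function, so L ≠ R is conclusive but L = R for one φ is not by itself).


LHS = 243/5, RHS = -243/5. No, v is not the weak derivative of u.

u(x) = -2*x**2 - 1, classical derivative u'(x) = -4*x.
φ(x) = x²(3−x), so φ'(x) = 3*x*(2 - x).
Note φ(0) = φ(3) = 0, so the boundary term u·φ vanishes.
LHS = ∫_0^3 u(x) φ'(x) dx = ∫_0^3 (6*x^4 - 12*x^3 + 3*x^2 - 6*x) dx. Term by term:
  ∫_0^3 6*x^4 dx = 1458/5;  ∫_0^3 -12*x^3 dx = -243;  ∫_0^3 3*x^2 dx = 27;
  ∫_0^3 -6*x dx = -27.
Sum: 1458/5 − 243 + 27 − 27 = 243/5.
So LHS = 243/5.
∫_0^3 v(x) φ(x) dx = ∫_0^3 (-4*x^4 + 12*x^3) dx. Term by term:
  ∫_0^3 -4*x^4 dx = -972/5;  ∫_0^3 12*x^3 dx = 243.
Sum: -972/5 + 243 = 243/5.
So RHS = -∫_0^3 v(x) φ(x) dx = -243/5.
LHS − RHS = 486/5 ≠ 0, so the identity fails.
(For a valid weak derivative the identity must hold for EVERY test function, in particular this one. The failure shows v is NOT the weak derivative of u.)
Correct weak derivative would be u'(x) = -4*x.


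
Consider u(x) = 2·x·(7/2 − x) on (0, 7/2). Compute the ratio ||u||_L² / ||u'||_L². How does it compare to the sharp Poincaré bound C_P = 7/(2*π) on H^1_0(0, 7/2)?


||u||_L² / ||u'||_L² = 7*sqrt(10)/20 < C_P = 7/(2*π).

u(x) = 2·x·(7/2 − x), so u'(x) = 7 - 4*x.
u(x) = 2·x·(7/2 − x) vanishes at x = 0 and x = 7/2, so u ∈ H^1_0(0, 7/2). Differentiate via the product rule and integrate the resulting polynomials term by term.
  ∫_0^7/2 u² dx = ∫_0^7/2 (4*x^4 - 28*x^3 + 49*x^2) dx. Term by term:
    ∫_0^7/2 4*x^4 dx = 16807/40;  ∫_0^7/2 -28*x^3 dx = -16807/16;  ∫_0^7/2 49*x^2 dx = 16807/24.
  Sum: 16807/40 − 16807/16 + 16807/24 = 16807/240.
  ∫_0^7/2 (u')² dx = ∫_0^7/2 (16*x^2 - 56*x + 49) dx. Term by term:
    ∫_0^7/2 16*x^2 dx = 686/3;  ∫_0^7/2 -56*x dx = -343;  ∫_0^7/2 49 dx = 343/2.
  Sum: 686/3 − 343 + 343/2 = 343/6.
∫_0^7/2 u² dx = 16807/240, so ||u||_L² = 49*sqrt(105)/60.
∫_0^7/2 (u')² dx = 343/6, so ||u'||_L² = 7*sqrt(42)/6.
Ratio ||u||_L² / ||u'||_L² = 7*sqrt(10)/20.
Sharp Poincaré constant on H^1_0(0, 7/2) is C_P = L/π = 7/(2*π), achieved by sin(2*π/7·x).
A polynomial bump cannot attain the sharp Poincaré constant (only the first sine eigenfunction does), so the ratio is strictly less than C_P, consistent with ||u||_L² ≤ C_P ||u'||_L².


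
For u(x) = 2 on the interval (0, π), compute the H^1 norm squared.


||u||_{H^1(0,π)}^2 = 4*π

u'(x) = 0.
Expand u² and (u')² and integrate term by term on (0, π), using: for integers n ≥ 1, ∫_0^π sin²(nx) dx = ∫_0^π cos²(nx) dx = π/2; for n ≠ n', ∫_0^π sin(nx)sin(n'x) dx = ∫_0^π cos(nx)cos(n'x) dx = 0; and by product-to-sum, ∫_0^π sin(nx)cos(n'x) dx = ½∫_0^π [sin((n+n')x) + sin((n−n')x)] dx, which is 0 when n+n' is even and 2n/(n²−n'²) when n+n' is odd (it need not vanish on (0, π)). For the constant mode: ∫_0^π 1 dx = π, ∫_0^π cos(nx) dx = 0, ∫_0^π sin(nx) dx = (1−(−1)^n)/n.
  u² squared terms: (2)²·∫1 dx = 4·π = 4*π.
  So ∫_0^π u² dx = 4*π.
  u' ≡ 0, so ∫_0^π (u')² dx = 0.
||u||_{H^1}^2 = (4*π) + (0) = 4*π.


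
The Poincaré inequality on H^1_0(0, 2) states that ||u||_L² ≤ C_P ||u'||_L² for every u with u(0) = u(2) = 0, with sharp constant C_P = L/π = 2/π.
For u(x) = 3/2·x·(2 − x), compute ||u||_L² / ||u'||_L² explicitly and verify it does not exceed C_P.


||u||_L² / ||u'||_L² = sqrt(10)/5 < C_P = 2/π.

u(x) = 3/2·x·(2 − x), so u'(x) = 3 - 3*x.
u(x) = 3/2·x·(2 − x) vanishes at x = 0 and x = 2, so u ∈ H^1_0(0, 2). Differentiate via the product rule and integrate the resulting polynomials term by term.
  ∫_0^2 u² dx = ∫_0^2 (9*x^4/4 - 9*x^3 + 9*x^2) dx. Term by term:
    ∫_0^2 9*x^4/4 dx = 72/5;  ∫_0^2 -9*x^3 dx = -36;  ∫_0^2 9*x^2 dx = 24.
  Sum: 72/5 − 36 + 24 = 12/5.
  ∫_0^2 (u')² dx = ∫_0^2 (9*x^2 - 18*x + 9) dx. Term by term:
    ∫_0^2 9*x^2 dx = 24;  ∫_0^2 -18*x dx = -36;  ∫_0^2 9 dx = 18.
  Sum: 24 − 36 + 18 = 6.
∫_0^2 u² dx = 12/5, so ||u||_L² = 2*sqrt(15)/5.
∫_0^2 (u')² dx = 6, so ||u'||_L² = sqrt(6).
Ratio ||u||_L² / ||u'||_L² = sqrt(10)/5.
Sharp Poincaré constant on H^1_0(0, 2) is C_P = L/π = 2/π, achieved by sin(π/2·x).
A polynomial bump cannot attain the sharp Poincaré constant (only the first sine eigenfunction does), so the ratio is strictly less than C_P, consistent with ||u||_L² ≤ C_P ||u'||_L².


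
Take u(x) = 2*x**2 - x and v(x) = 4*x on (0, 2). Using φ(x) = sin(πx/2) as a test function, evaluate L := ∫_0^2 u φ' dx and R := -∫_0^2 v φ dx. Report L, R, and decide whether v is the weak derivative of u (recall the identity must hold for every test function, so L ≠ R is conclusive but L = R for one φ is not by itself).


LHS = -12/π, RHS = -16/π. No, v is not the weak derivative of u.

u(x) = 2*x**2 - x, classical derivative u'(x) = 4*x - 1.
φ(x) = sin(πx/2), so φ'(x) = π*cos(π*x/2)/2.
Note φ(0) = φ(2) = 0, so the boundary term u·φ vanishes.
LHS = ∫_0^2 u(x) φ'(x) dx = ∫_0^2 (π*x^2*cos(π*x/2) - π*x*cos(π*x/2)/2) dx. Term by term:
  ∫_0^2 π*x^2*cos(π*x/2) dx = -16/π;  ∫_0^2 -π*x*cos(π*x/2)/2 dx = 4/π.
Sum: -16/π + 4/π = -12/π.
So LHS = -12/π.
∫_0^2 v(x) φ(x) dx = ∫_0^2 (4*x*sin(π*x/2)) dx. Term by term:
  ∫_0^2 4*x*sin(π*x/2) dx = 16/π.
So RHS = -∫_0^2 v(x) φ(x) dx = -16/π.
LHS − RHS = 4/π ≠ 0, so the identity fails.
(For a valid weak derivative the identity must hold for EVERY test function, in particular this one. The failure shows v is NOT the weak derivative of u.)
Correct weak derivative would be u'(x) = 4*x - 1.


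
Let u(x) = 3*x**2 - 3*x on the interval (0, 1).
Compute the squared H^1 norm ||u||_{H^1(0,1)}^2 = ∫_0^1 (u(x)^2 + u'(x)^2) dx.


||u||_{H^1}^2 = 33/10

The H^1 norm (squared) on an interval (0, L) is
  ||u||_{H^1}^2 = ∫_0^L u(x)^2 dx + ∫_0^L u'(x)^2 dx.
Compute u'(x) = 6*x - 3.
Then u(x)^2 = 9*x**4 - 18*x**3 + 9*x**2 and u'(x)^2 = 36*x**2 - 36*x + 9.
Integrate each monomial from 0 to 1 using ∫_0^1 c·x^n dx = c·1^(n+1)/(n+1):
  ∫_0^1 u(x)^2 dx = ∫_0^1 (9*x^4 - 18*x^3 + 9*x^2) dx. Term by term:
    ∫_0^1 9*x^4 dx = 9/5;  ∫_0^1 -18*x^3 dx = -9/2;  ∫_0^1 9*x^2 dx = 3.
  Sum: 9/5 − 9/2 + 3 = 3/10.
  ∫_0^1 u'(x)^2 dx = ∫_0^1 (36*x^2 - 36*x + 9) dx. Term by term:
    ∫_0^1 36*x^2 dx = 12;  ∫_0^1 -36*x dx = -18;  ∫_0^1 9 dx = 9.
  Sum: 12 − 18 + 9 = 3.
Adding: ||u||_{H^1}^2 = 3/10 + 3 = 33/10.


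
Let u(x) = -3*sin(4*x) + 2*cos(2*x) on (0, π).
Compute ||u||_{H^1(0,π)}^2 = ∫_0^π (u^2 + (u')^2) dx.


||u||_{H^1(0,π)}^2 = 173*π/2

u'(x) = -4*sin(2*x) - 12*cos(4*x).
Expand u² and (u')² and integrate term by term on (0, π), using: for integers n ≥ 1, ∫_0^π sin²(nx) dx = ∫_0^π cos²(nx) dx = π/2; for n ≠ n', ∫_0^π sin(nx)sin(n'x) dx = ∫_0^π cos(nx)cos(n'x) dx = 0; and by product-to-sum, ∫_0^π sin(nx)cos(n'x) dx = ½∫_0^π [sin((n+n')x) + sin((n−n')x)] dx, which is 0 when n+n' is even and 2n/(n²−n'²) when n+n' is odd (it need not vanish on (0, π)).
  u² squared terms: (-3)²·∫sin(4x)² dx = 9·π/2 = 9*π/2;  (2)²·∫cos(2x)² dx = 4·π/2 = 2*π.
  u² cross terms: 2·(-3)·(2)·∫sin(4x)·cos(2x) dx = -12·(0) = 0.
  So ∫_0^π u² dx = 9*π/2 + 2*π + 0 = 13*π/2.
  (u')² squared terms: (-12)²·∫cos(4x)² dx = 144·π/2 = 72*π;  (-4)²·∫sin(2x)² dx = 16·π/2 = 8*π.
  (u')² cross terms: 2·(-12)·(-4)·∫cos(4x)·sin(2x) dx = 96·(0) = 0.
  So ∫_0^π (u')² dx = 72*π + 8*π + 0 = 80*π.
||u||_{H^1}^2 = (13*π/2) + (80*π) = 173*π/2.


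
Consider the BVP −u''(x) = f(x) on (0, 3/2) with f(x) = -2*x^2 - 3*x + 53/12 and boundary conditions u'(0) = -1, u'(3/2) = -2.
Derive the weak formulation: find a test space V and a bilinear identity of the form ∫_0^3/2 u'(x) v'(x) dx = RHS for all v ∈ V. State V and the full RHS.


V = H^1(0, 3/2) (v unrestricted at boundary; u is determined up to an additive constant); weak form: ∫_0^3/2 u'v' dx = ∫_0^3/2 (-2*x^2 - 3*x + 53/12) v dx − 2·v(3/2) + v(0) for all v ∈ V.

Multiply both sides by a test function v and integrate from 0 to 3/2:
  ∫_0^3/2 −u''(x) v(x) dx = ∫_0^3/2 f(x) v(x) dx.
Integrate the LHS by parts once:
  ∫_0^3/2 −u'' v dx = −[u'(x) v(x)]_0^3/2 + ∫_0^3/2 u'(x) v'(x) dx.
Thus ∫_0^3/2 u'(x) v'(x) dx = ∫_0^3/2 f(x) v(x) dx + [u'(x) v(x)]_0^3/2.
Choose V so that boundary terms are either known or forced to vanish.
u has inhomogeneous Neumann u'(0) = -1, u'(3/2) = -2. [u' v]_0^3/2 = (-2)·v(3/2) − (-1)·v(0) = − 2·v(3/2) + v(0). Take V = H^1(0, 3/2); boundary term becomes part of RHS.
Weak formulation: find u (satisfying any essential BC) such that ∫_0^3/2 u'(x) v'(x) dx = ∫_0^3/2 f v dx − 2·v(3/2) + v(0) for all v ∈ V (Neumann data are natural BCs: they enter the RHS as boundary terms).
Substituting f(x) = -2*x^2 - 3*x + 53/12, the right-hand side is ∫_0^3/2 (-2*x^2 - 3*x + 53/12) v dx − 2·v(3/2) + v(0).
Compatibility check (pure Neumann): taking v ≡ 1 ∈ V gives 0 = ∫_0^3/2 f dx + (-2) − (-1), i.e. ∫_0^3/2 f dx must equal u'(0) − u'(3/2) = 1. Indeed ∫_0^3/2 (-2*x^2 - 3*x + 53/12) dx = 1, so the data are compatible. The solution is then unique only up to an additive constant (fix it e.g. by requiring ∫_0^3/2 u dx = 0).


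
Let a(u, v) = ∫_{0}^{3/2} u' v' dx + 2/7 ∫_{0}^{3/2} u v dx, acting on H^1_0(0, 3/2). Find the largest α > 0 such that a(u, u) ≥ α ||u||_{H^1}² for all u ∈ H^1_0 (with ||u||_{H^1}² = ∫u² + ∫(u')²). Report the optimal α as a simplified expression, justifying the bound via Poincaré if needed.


α = 2*(9 + 14*π^2)/(7*(9 + 4*π^2))

Coercivity of a(·,·) on H^1_0(0, 3/2) means a(u, u) ≥ α ||u||_{H^1}² for every u ∈ H^1_0.
The interval has length L = 3/2, and Poincaré/coercivity depend only on L. Here a(u, u) = ∫(u')² + (2/7)·∫u².
Here 0 < c = 2/7 < 1. The condition a(u,u) ≥ α||u||_{H^1}² reads (1−α)∫(u')² ≥ (α−c)∫u². Any admissible α is ≤ 1 (rapidly oscillating u have ∫u²/∫(u')² → 0), and α = 1 would force 0 ≥ (1−c)∫u², impossible since c < 1; so 1−α > 0. By the sharp Poincaré inequality on H^1_0 of an interval of length L, ∫(u')² ≥ (π/L)²∫u² with equality for the first sine mode sin(π(x−x₀)/L) (x₀ the left endpoint), so the inequality holds for all u iff (1−α)(π/L)² ≥ α − c, i.e. α ≤ ((π/L)² + c)/((π/L)² + 1) = (1 + c(L/π)²)/(1 + (L/π)²). With (π/L)² = 4*π^2/9 and c = 2/7, the largest admissible constant is α = ((π/L)² + c)/((π/L)² + 1).
Simplifying, α = 2*(9 + 14*π^2)/(7*(9 + 4*π^2)).


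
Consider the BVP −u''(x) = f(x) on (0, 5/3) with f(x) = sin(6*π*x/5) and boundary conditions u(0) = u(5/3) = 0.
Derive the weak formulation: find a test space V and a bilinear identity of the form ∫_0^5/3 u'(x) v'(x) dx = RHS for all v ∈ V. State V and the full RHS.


V = H^1_0(0, 5/3) (so v(0) = v(5/3) = 0); weak form: ∫_0^5/3 u'v' dx = ∫_0^5/3 (sin(6*π*x/5)) v dx for all v ∈ V.

Multiply both sides by a test function v and integrate from 0 to 5/3:
  ∫_0^5/3 −u''(x) v(x) dx = ∫_0^5/3 f(x) v(x) dx.
Integrate the LHS by parts once:
  ∫_0^5/3 −u'' v dx = −[u'(x) v(x)]_0^5/3 + ∫_0^5/3 u'(x) v'(x) dx.
Thus ∫_0^5/3 u'(x) v'(x) dx = ∫_0^5/3 f(x) v(x) dx + [u'(x) v(x)]_0^5/3.
Choose V so that boundary terms are either known or forced to vanish.
u is Dirichlet: u(0) = u(5/3) = 0. Let V = H^1_0(0, 5/3); then v(0) = v(5/3) = 0, and [u' v]_0^5/3 = 0.
Weak formulation: find u (satisfying any essential BC) such that ∫_0^5/3 u'(x) v'(x) dx = ∫_0^5/3 f v dx for all v ∈ V.
Substituting f(x) = sin(6*π*x/5), the right-hand side is ∫_0^5/3 (sin(6*π*x/5)) v dx.


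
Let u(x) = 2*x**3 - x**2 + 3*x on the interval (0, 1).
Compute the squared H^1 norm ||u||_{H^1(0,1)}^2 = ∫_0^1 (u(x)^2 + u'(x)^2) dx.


||u||_{H^1}^2 = 4523/210

The H^1 norm (squared) on an interval (0, L) is
  ||u||_{H^1}^2 = ∫_0^L u(x)^2 dx + ∫_0^L u'(x)^2 dx.
Compute u'(x) = 6*x**2 - 2*x + 3.
Then u(x)^2 = 4*x**6 - 4*x**5 + 13*x**4 - 6*x**3 + 9*x**2 and u'(x)^2 = 36*x**4 - 24*x**3 + 40*x**2 - 12*x + 9.
Integrate each monomial from 0 to 1 using ∫_0^1 c·x^n dx = c·1^(n+1)/(n+1):
  ∫_0^1 u(x)^2 dx = ∫_0^1 (4*x^6 - 4*x^5 + 13*x^4 - 6*x^3 + 9*x^2) dx. Term by term:
    ∫_0^1 4*x^6 dx = 4/7;  ∫_0^1 -4*x^5 dx = -2/3;  ∫_0^1 13*x^4 dx = 13/5;
    ∫_0^1 -6*x^3 dx = -3/2;  ∫_0^1 9*x^2 dx = 3.
  Sum: 4/7 − 2/3 + 13/5 − 3/2 + 3 = 841/210.
  ∫_0^1 u'(x)^2 dx = ∫_0^1 (36*x^4 - 24*x^3 + 40*x^2 - 12*x + 9) dx. Term by term:
    ∫_0^1 36*x^4 dx = 36/5;  ∫_0^1 -24*x^3 dx = -6;  ∫_0^1 40*x^2 dx = 40/3;
    ∫_0^1 -12*x dx = -6;  ∫_0^1 9 dx = 9.
  Sum: 36/5 − 6 + 40/3 − 6 + 9 = 263/15.
Adding: ||u||_{H^1}^2 = 841/210 + 263/15 = 4523/210.


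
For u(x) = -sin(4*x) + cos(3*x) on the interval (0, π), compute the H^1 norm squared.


||u||_{H^1(0,π)}^2 = -160/7 + 27*π/2

u'(x) = -3*sin(3*x) - 4*cos(4*x).
Expand u² and (u')² and integrate term by term on (0, π), using: for integers n ≥ 1, ∫_0^π sin²(nx) dx = ∫_0^π cos²(nx) dx = π/2; for n ≠ n', ∫_0^π sin(nx)sin(n'x) dx = ∫_0^π cos(nx)cos(n'x) dx = 0; and by product-to-sum, ∫_0^π sin(nx)cos(n'x) dx = ½∫_0^π [sin((n+n')x) + sin((n−n')x)] dx, which is 0 when n+n' is even and 2n/(n²−n'²) when n+n' is odd (it need not vanish on (0, π)).
  u² squared terms: (-1)²·∫sin(4x)² dx = 1·π/2 = π/2;  (1)²·∫cos(3x)² dx = 1·π/2 = π/2.
  u² cross terms: 2·(-1)·(1)·∫sin(4x)·cos(3x) dx = -2·(8/7) = -16/7.
  So ∫_0^π u² dx = π/2 + π/2 − 16/7 = -16/7 + π.
  (u')² squared terms: (-4)²·∫cos(4x)² dx = 16·π/2 = 8*π;  (-3)²·∫sin(3x)² dx = 9·π/2 = 9*π/2.
  (u')² cross terms: 2·(-4)·(-3)·∫cos(4x)·sin(3x) dx = 24·(-6/7) = -144/7.
  So ∫_0^π (u')² dx = 8*π + 9*π/2 − 144/7 = -144/7 + 25*π/2.
||u||_{H^1}^2 = (-16/7 + π) + (-144/7 + 25*π/2) = -160/7 + 27*π/2.


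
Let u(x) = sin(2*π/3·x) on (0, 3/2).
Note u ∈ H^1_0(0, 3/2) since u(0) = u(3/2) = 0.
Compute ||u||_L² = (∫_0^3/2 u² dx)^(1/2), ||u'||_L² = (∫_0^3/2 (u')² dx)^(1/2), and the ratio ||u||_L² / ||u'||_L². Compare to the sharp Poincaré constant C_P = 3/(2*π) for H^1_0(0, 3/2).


||u||_L² / ||u'||_L² = 3/(2*π) = C_P.

u(x) = sin(2*π/3·x), so u'(x) = 2*π*cos(2*π*x/3)/3.
Writing u(x) = A·sin(kπx/L) with A = 1 and k = 1, use ∫_0^L sin²(kπx/L) dx = L/2 and ∫_0^L cos²(kπx/L) dx = L/2.
u² = 1·sin²(2*π/3·x) and (u')² = 4*π^2/9·cos²(2*π/3·x), and each of sin², cos² integrates to L/2 = 3/4 over (0, 3/2).
∫_0^3/2 u² dx = 3/4, so ||u||_L² = sqrt(3)/2.
∫_0^3/2 (u')² dx = π^2/3, so ||u'||_L² = sqrt(3)*π/3.
Ratio ||u||_L² / ||u'||_L² = 3/(2*π).
Sharp Poincaré constant on H^1_0(0, 3/2) is C_P = L/π = 3/(2*π), achieved by sin(2*π/3·x).
This is the k = 1 eigenfunction (up to amplitude), so the ratio equals the sharp Poincaré constant exactly.


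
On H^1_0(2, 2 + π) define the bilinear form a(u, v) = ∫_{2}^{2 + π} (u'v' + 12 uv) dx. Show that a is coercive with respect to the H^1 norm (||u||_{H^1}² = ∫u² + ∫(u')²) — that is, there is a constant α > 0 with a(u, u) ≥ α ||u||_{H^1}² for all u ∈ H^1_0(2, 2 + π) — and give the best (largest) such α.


α = 1

Coercivity of a(·,·) on H^1_0(2, 2 + π) means a(u, u) ≥ α ||u||_{H^1}² for every u ∈ H^1_0.
The interval has length L = π, and Poincaré/coercivity depend only on L. Here a(u, u) = ∫(u')² + (12)·∫u².
Here c = 12 ≥ 1, so a(u,u) = ∫(u')² + c∫u² ≥ ∫(u')² + ∫u² = ||u||_{H^1}², i.e. α = 1 works. No larger α is possible: a(u,u) ≥ α||u||_{H^1}² means (1−α)∫(u')² ≥ (α−c)∫u², and for the modes u_n = sin(nπ(x−x₀)/L) (x₀ the left endpoint) one has ∫u_n²/∫(u_n')² = (L/(nπ))² → 0, so a(u_n,u_n)/||u_n||_{H^1}² → 1. Hence the optimal constant is α = 1.
Therefore α = 1.


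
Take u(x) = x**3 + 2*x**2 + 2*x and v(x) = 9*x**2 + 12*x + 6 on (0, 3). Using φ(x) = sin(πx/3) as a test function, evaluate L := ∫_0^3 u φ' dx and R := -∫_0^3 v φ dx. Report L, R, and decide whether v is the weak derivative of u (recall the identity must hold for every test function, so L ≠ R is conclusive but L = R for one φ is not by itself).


LHS = -129/π + 324/π^3, RHS = -387/π + 972/π^3. No, v is not the weak derivative of u.

u(x) = x**3 + 2*x**2 + 2*x, classical derivative u'(x) = 3*x**2 + 4*x + 2.
φ(x) = sin(πx/3), so φ'(x) = π*cos(π*x/3)/3.
Note φ(0) = φ(3) = 0, so the boundary term u·φ vanishes.
LHS = ∫_0^3 u(x) φ'(x) dx = ∫_0^3 (π*x^3*cos(π*x/3)/3 + 2*π*x^2*cos(π*x/3)/3 + 2*π*x*cos(π*x/3)/3) dx. Term by term:
  ∫_0^3 π*x^3*cos(π*x/3)/3 dx = -81/π + 324/π^3;  ∫_0^3 2*π*x*cos(π*x/3)/3 dx = -12/π;  ∫_0^3 2*π*x^2*cos(π*x/3)/3 dx = -36/π.
Sum: -81/π + 324/π^3 − 12/π − 36/π = -129/π + 324/π^3.
So LHS = -129/π + 324/π^3.
∫_0^3 v(x) φ(x) dx = ∫_0^3 (9*x^2*sin(π*x/3) + 12*x*sin(π*x/3) + 6*sin(π*x/3)) dx. Term by term:
  ∫_0^3 6*sin(π*x/3) dx = 36/π;  ∫_0^3 9*x^2*sin(π*x/3) dx = -972/π^3 + 243/π;  ∫_0^3 12*x*sin(π*x/3) dx = 108/π.
Sum: 36/π + -972/π^3 + 243/π + 108/π = -972/π^3 + 387/π.
So RHS = -∫_0^3 v(x) φ(x) dx = -387/π + 972/π^3.
LHS − RHS = -648/π^3 + 258/π ≠ 0, so the identity fails.
(For a valid weak derivative the identity must hold for EVERY test function, in particular this one. The failure shows v is NOT the weak derivative of u.)
Correct weak derivative would be u'(x) = 3*x**2 + 4*x + 2.


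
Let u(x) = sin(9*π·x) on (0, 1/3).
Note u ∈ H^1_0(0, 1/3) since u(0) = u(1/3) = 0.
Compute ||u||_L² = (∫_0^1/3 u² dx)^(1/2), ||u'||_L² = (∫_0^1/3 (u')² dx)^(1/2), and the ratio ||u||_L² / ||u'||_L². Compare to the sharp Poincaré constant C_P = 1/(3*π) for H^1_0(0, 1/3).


||u||_L² / ||u'||_L² = 1/(9*π) < C_P = 1/(3*π).

u(x) = sin(9*π·x), so u'(x) = 9*π*cos(9*π*x).
Writing u(x) = A·sin(kπx/L) with A = 1 and k = 3, use ∫_0^L sin²(kπx/L) dx = L/2 and ∫_0^L cos²(kπx/L) dx = L/2.
u² = 1·sin²(9*π·x) and (u')² = 81*π^2·cos²(9*π·x), and each of sin², cos² integrates to L/2 = 1/6 over (0, 1/3).
∫_0^1/3 u² dx = 1/6, so ||u||_L² = sqrt(6)/6.
∫_0^1/3 (u')² dx = 27*π^2/2, so ||u'||_L² = 3*sqrt(6)*π/2.
Ratio ||u||_L² / ||u'||_L² = 1/(9*π).
Sharp Poincaré constant on H^1_0(0, 1/3) is C_P = L/π = 1/(3*π), achieved by sin(3*π·x).
This is the k = 3 harmonic; the ratio L/(kπ) is strictly less than C_P = L/π, consistent with the sharp inequality ||u||_L² ≤ C_P ||u'||_L².


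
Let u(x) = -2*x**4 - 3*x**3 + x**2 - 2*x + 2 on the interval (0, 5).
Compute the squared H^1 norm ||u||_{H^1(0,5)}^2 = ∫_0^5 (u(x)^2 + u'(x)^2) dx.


||u||_{H^1}^2 = 332231215/126

The H^1 norm (squared) on an interval (0, L) is
  ||u||_{H^1}^2 = ∫_0^L u(x)^2 dx + ∫_0^L u'(x)^2 dx.
Compute u'(x) = -8*x**3 - 9*x**2 + 2*x - 2.
Then u(x)^2 = 4*x**8 + 12*x**7 + 5*x**6 + 2*x**5 + 5*x**4 - 16*x**3 + 8*x**2 - 8*x + 4 and u'(x)^2 = 64*x**6 + 144*x**5 + 49*x**4 - 4*x**3 + 40*x**2 - 8*x + 4.
Integrate each monomial from 0 to 5 using ∫_0^5 c·x^n dx = c·5^(n+1)/(n+1):
  ∫_0^5 u(x)^2 dx = ∫_0^5 (4*x^8 + 12*x^7 + 5*x^6 + 2*x^5 + 5*x^4 - 16*x^3 + 8*x^2 - 8*x + 4) dx. Term by term:
    ∫_0^5 4*x^8 dx = 7812500/9;  ∫_0^5 12*x^7 dx = 1171875/2;  ∫_0^5 5*x^6 dx = 390625/7;
    ∫_0^5 2*x^5 dx = 15625/3;  ∫_0^5 5*x^4 dx = 3125;  ∫_0^5 -16*x^3 dx = -2500;
    ∫_0^5 8*x^2 dx = 1000/3;  ∫_0^5 -8*x dx = -100;  ∫_0^5 4 dx = 20.
  Sum: 7812500/9 + 1171875/2 + 390625/7 + 15625/3 + 3125 − 2500 + 1000/3 − 100 + 20 = 191001295/126.
  ∫_0^5 u'(x)^2 dx = ∫_0^5 (64*x^6 + 144*x^5 + 49*x^4 - 4*x^3 + 40*x^2 - 8*x + 4) dx. Term by term:
    ∫_0^5 64*x^6 dx = 5000000/7;  ∫_0^5 144*x^5 dx = 375000;  ∫_0^5 49*x^4 dx = 30625;
    ∫_0^5 -4*x^3 dx = -625;  ∫_0^5 40*x^2 dx = 5000/3;  ∫_0^5 -8*x dx = -100;
    ∫_0^5 4 dx = 20.
  Sum: 5000000/7 + 375000 + 30625 − 625 + 5000/3 − 100 + 20 = 23538320/21.
Adding: ||u||_{H^1}^2 = 191001295/126 + 23538320/21 = 332231215/126.


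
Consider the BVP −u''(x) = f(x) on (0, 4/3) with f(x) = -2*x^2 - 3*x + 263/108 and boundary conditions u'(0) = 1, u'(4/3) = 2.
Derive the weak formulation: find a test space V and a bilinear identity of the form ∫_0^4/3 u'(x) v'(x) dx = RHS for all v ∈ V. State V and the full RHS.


V = H^1(0, 4/3) (v unrestricted at boundary; u is determined up to an additive constant); weak form: ∫_0^4/3 u'v' dx = ∫_0^4/3 (-2*x^2 - 3*x + 263/108) v dx + 2·v(4/3) − v(0) for all v ∈ V.

Multiply both sides by a test function v and integrate from 0 to 4/3:
  ∫_0^4/3 −u''(x) v(x) dx = ∫_0^4/3 f(x) v(x) dx.
Integrate the LHS by parts once:
  ∫_0^4/3 −u'' v dx = −[u'(x) v(x)]_0^4/3 + ∫_0^4/3 u'(x) v'(x) dx.
Thus ∫_0^4/3 u'(x) v'(x) dx = ∫_0^4/3 f(x) v(x) dx + [u'(x) v(x)]_0^4/3.
Choose V so that boundary terms are either known or forced to vanish.
u has inhomogeneous Neumann u'(0) = 1, u'(4/3) = 2. [u' v]_0^4/3 = (2)·v(4/3) − (1)·v(0) = 2·v(4/3) − v(0). Take V = H^1(0, 4/3); boundary term becomes part of RHS.
Weak formulation: find u (satisfying any essential BC) such that ∫_0^4/3 u'(x) v'(x) dx = ∫_0^4/3 f v dx + 2·v(4/3) − v(0) for all v ∈ V (Neumann data are natural BCs: they enter the RHS as boundary terms).
Substituting f(x) = -2*x^2 - 3*x + 263/108, the right-hand side is ∫_0^4/3 (-2*x^2 - 3*x + 263/108) v dx + 2·v(4/3) − v(0).
Compatibility check (pure Neumann): taking v ≡ 1 ∈ V gives 0 = ∫_0^4/3 f dx + (2) − (1), i.e. ∫_0^4/3 f dx must equal u'(0) − u'(4/3) = -1. Indeed ∫_0^4/3 (-2*x^2 - 3*x + 263/108) dx = -1, so the data are compatible. The solution is then unique only up to an additive constant (fix it e.g. by requiring ∫_0^4/3 u dx = 0).


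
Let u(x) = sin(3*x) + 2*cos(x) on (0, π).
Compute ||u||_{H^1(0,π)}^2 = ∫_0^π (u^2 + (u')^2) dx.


||u||_{H^1(0,π)}^2 = 9*π

u'(x) = -2*sin(x) + 3*cos(3*x).
Expand u² and (u')² and integrate term by term on (0, π), using: for integers n ≥ 1, ∫_0^π sin²(nx) dx = ∫_0^π cos²(nx) dx = π/2; for n ≠ n', ∫_0^π sin(nx)sin(n'x) dx = ∫_0^π cos(nx)cos(n'x) dx = 0; and by product-to-sum, ∫_0^π sin(nx)cos(n'x) dx = ½∫_0^π [sin((n+n')x) + sin((n−n')x)] dx, which is 0 when n+n' is even and 2n/(n²−n'²) when n+n' is odd (it need not vanish on (0, π)).
  u² squared terms: (2)²·∫cos(x)² dx = 4·π/2 = 2*π;  (1)²·∫sin(3x)² dx = 1·π/2 = π/2.
  u² cross terms: 2·(2)·(1)·∫cos(x)·sin(3x) dx = 4·(0) = 0.
  So ∫_0^π u² dx = 2*π + π/2 + 0 = 5*π/2.
  (u')² squared terms: (-2)²·∫sin(x)² dx = 4·π/2 = 2*π;  (3)²·∫cos(3x)² dx = 9·π/2 = 9*π/2.
  (u')² cross terms: 2·(-2)·(3)·∫sin(x)·cos(3x) dx = -12·(0) = 0.
  So ∫_0^π (u')² dx = 2*π + 9*π/2 + 0 = 13*π/2.
||u||_{H^1}^2 = (5*π/2) + (13*π/2) = 9*π.


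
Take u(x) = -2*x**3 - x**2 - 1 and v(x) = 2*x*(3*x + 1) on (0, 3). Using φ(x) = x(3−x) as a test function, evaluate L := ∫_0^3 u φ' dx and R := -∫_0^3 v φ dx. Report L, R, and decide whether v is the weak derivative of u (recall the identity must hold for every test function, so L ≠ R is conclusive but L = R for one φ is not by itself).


LHS = 432/5, RHS = -432/5. No, v is not the weak derivative of u.

u(x) = -2*x**3 - x**2 - 1, classical derivative u'(x) = -6*x**2 - 2*x.
φ(x) = x(3−x), so φ'(x) = 3 - 2*x.
Note φ(0) = φ(3) = 0, so the boundary term u·φ vanishes.
LHS = ∫_0^3 u(x) φ'(x) dx = ∫_0^3 (4*x^4 - 4*x^3 - 3*x^2 + 2*x - 3) dx. Term by term:
  ∫_0^3 4*x^4 dx = 972/5;  ∫_0^3 -4*x^3 dx = -81;  ∫_0^3 -3*x^2 dx = -27;
  ∫_0^3 2*x dx = 9;  ∫_0^3 -3 dx = -9.
Sum: 972/5 − 81 − 27 + 9 − 9 = 432/5.
So LHS = 432/5.
∫_0^3 v(x) φ(x) dx = ∫_0^3 (-6*x^4 + 16*x^3 + 6*x^2) dx. Term by term:
  ∫_0^3 -6*x^4 dx = -1458/5;  ∫_0^3 16*x^3 dx = 324;  ∫_0^3 6*x^2 dx = 54.
Sum: -1458/5 + 324 + 54 = 432/5.
So RHS = -∫_0^3 v(x) φ(x) dx = -432/5.
LHS − RHS = 864/5 ≠ 0, so the identity fails.
(For a valid weak derivative the identity must hold for EVERY test function, in particular this one. The failure shows v is NOT the weak derivative of u.)
Correct weak derivative would be u'(x) = -6*x**2 - 2*x.


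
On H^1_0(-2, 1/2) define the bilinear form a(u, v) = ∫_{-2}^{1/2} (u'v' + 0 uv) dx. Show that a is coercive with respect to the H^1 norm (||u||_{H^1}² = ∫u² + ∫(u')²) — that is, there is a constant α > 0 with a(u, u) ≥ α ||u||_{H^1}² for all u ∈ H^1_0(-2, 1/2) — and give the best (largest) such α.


α = 4*π^2/(25 + 4*π^2)

Coercivity of a(·,·) on H^1_0(-2, 1/2) means a(u, u) ≥ α ||u||_{H^1}² for every u ∈ H^1_0.
The interval has length L = 5/2, and Poincaré/coercivity depend only on L. Here a(u, u) = ∫(u')² + (0)·∫u².
Here c = 0, so a(u,u) = ∫(u')² alone. The condition a(u,u) ≥ α||u||_{H^1}² reads (1−α)∫(u')² ≥ (α−c)∫u². Any admissible α is ≤ 1 (rapidly oscillating u have ∫u²/∫(u')² → 0), and α = 1 would force 0 ≥ (1−c)∫u², impossible since c < 1; so 1−α > 0. By the sharp Poincaré inequality on H^1_0 of an interval of length L, ∫(u')² ≥ (π/L)²∫u² with equality for the first sine mode sin(π(x−x₀)/L) (x₀ the left endpoint), so the inequality holds for all u iff (1−α)(π/L)² ≥ α − c, i.e. α ≤ ((π/L)² + c)/((π/L)² + 1) = (1 + c(L/π)²)/(1 + (L/π)²). (Direct route, valid since c ≤ 0: Poincaré gives c∫u² ≥ c(L/π)²∫(u')², so a(u,u) ≥ (1 + c(L/π)²)∫(u')², while ||u||_{H^1}² ≤ (1 + (L/π)²)∫(u')²; dividing yields the same α.) With (π/L)² = 4*π^2/25 and c = 0, the largest admissible constant is α = ((π/L)² + c)/((π/L)² + 1).
Simplifying, α = 4*π^2/(25 + 4*π^2).


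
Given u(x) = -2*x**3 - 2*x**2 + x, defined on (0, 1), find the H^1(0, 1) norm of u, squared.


||u||_{H^1}^2 = 657/35

The H^1 norm (squared) on an interval (0, L) is
  ||u||_{H^1}^2 = ∫_0^L u(x)^2 dx + ∫_0^L u'(x)^2 dx.
Compute u'(x) = -6*x**2 - 4*x + 1.
Then u(x)^2 = 4*x**6 + 8*x**5 - 4*x**3 + x**2 and u'(x)^2 = 36*x**4 + 48*x**3 + 4*x**2 - 8*x + 1.
Integrate each monomial from 0 to 1 using ∫_0^1 c·x^n dx = c·1^(n+1)/(n+1):
  ∫_0^1 u(x)^2 dx = ∫_0^1 (4*x^6 + 8*x^5 - 4*x^3 + x^2) dx. Term by term:
    ∫_0^1 4*x^6 dx = 4/7;  ∫_0^1 8*x^5 dx = 4/3;  ∫_0^1 -4*x^3 dx = -1;
    ∫_0^1 x^2 dx = 1/3.
  Sum: 4/7 + 4/3 − 1 + 1/3 = 26/21.
  ∫_0^1 u'(x)^2 dx = ∫_0^1 (36*x^4 + 48*x^3 + 4*x^2 - 8*x + 1) dx. Term by term:
    ∫_0^1 36*x^4 dx = 36/5;  ∫_0^1 48*x^3 dx = 12;  ∫_0^1 4*x^2 dx = 4/3;
    ∫_0^1 -8*x dx = -4;  ∫_0^1 1 dx = 1.
  Sum: 36/5 + 12 + 4/3 − 4 + 1 = 263/15.
Adding: ||u||_{H^1}^2 = 26/21 + 263/15 = 657/35.


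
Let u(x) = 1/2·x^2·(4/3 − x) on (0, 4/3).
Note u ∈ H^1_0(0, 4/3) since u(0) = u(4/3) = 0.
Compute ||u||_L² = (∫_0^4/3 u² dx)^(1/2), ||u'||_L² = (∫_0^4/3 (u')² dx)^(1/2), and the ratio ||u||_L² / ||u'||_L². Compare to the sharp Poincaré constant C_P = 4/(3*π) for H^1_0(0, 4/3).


||u||_L² / ||u'||_L² = 2*sqrt(14)/21 < C_P = 4/(3*π).

u(x) = 1/2·x^2·(4/3 − x), so u'(x) = x*(8 - 9*x)/6.
u(x) = 1/2·x^2·(4/3 − x) vanishes at x = 0 and x = 4/3, so u ∈ H^1_0(0, 4/3). Differentiate via the product rule and integrate the resulting polynomials term by term.
  ∫_0^4/3 u² dx = ∫_0^4/3 (x^6/4 - 2*x^5/3 + 4*x^4/9) dx. Term by term:
    ∫_0^4/3 x^6/4 dx = 4096/15309;  ∫_0^4/3 -2*x^5/3 dx = -4096/6561;  ∫_0^4/3 4*x^4/9 dx = 4096/10935.
  Sum: 4096/15309 − 4096/6561 + 4096/10935 = 4096/229635.
  ∫_0^4/3 (u')² dx = ∫_0^4/3 (9*x^4/4 - 4*x^3 + 16*x^2/9) dx. Term by term:
    ∫_0^4/3 9*x^4/4 dx = 256/135;  ∫_0^4/3 -4*x^3 dx = -256/81;  ∫_0^4/3 16*x^2/9 dx = 1024/729.
  Sum: 256/135 − 256/81 + 1024/729 = 512/3645.
∫_0^4/3 u² dx = 4096/229635, so ||u||_L² = 64*sqrt(35)/2835.
∫_0^4/3 (u')² dx = 512/3645, so ||u'||_L² = 16*sqrt(10)/135.
Ratio ||u||_L² / ||u'||_L² = 2*sqrt(14)/21.
Sharp Poincaré constant on H^1_0(0, 4/3) is C_P = L/π = 4/(3*π), achieved by sin(3*π/4·x).
A polynomial bump cannot attain the sharp Poincaré constant (only the first sine eigenfunction does), so the ratio is strictly less than C_P, consistent with ||u||_L² ≤ C_P ||u'||_L².


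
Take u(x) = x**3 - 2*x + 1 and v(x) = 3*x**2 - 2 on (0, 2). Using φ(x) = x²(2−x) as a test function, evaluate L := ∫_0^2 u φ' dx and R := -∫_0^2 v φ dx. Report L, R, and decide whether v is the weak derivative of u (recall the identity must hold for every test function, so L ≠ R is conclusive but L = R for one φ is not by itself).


LHS = -56/15, RHS = -56/15. Yes, v = u' weakly.

u(x) = x**3 - 2*x + 1, classical derivative u'(x) = 3*x**2 - 2.
φ(x) = x²(2−x), so φ'(x) = x*(4 - 3*x).
Note φ(0) = φ(2) = 0, so the boundary term u·φ vanishes.
LHS = ∫_0^2 u(x) φ'(x) dx = ∫_0^2 (-3*x^5 + 4*x^4 + 6*x^3 - 11*x^2 + 4*x) dx. Term by term:
  ∫_0^2 -3*x^5 dx = -32;  ∫_0^2 4*x^4 dx = 128/5;  ∫_0^2 6*x^3 dx = 24;
  ∫_0^2 -11*x^2 dx = -88/3;  ∫_0^2 4*x dx = 8.
Sum: -32 + 128/5 + 24 − 88/3 + 8 = -56/15.
So LHS = -56/15.
∫_0^2 v(x) φ(x) dx = ∫_0^2 (-3*x^5 + 6*x^4 + 2*x^3 - 4*x^2) dx. Term by term:
  ∫_0^2 -3*x^5 dx = -32;  ∫_0^2 6*x^4 dx = 192/5;  ∫_0^2 2*x^3 dx = 8;
  ∫_0^2 -4*x^2 dx = -32/3.
Sum: -32 + 192/5 + 8 − 32/3 = 56/15.
So RHS = -∫_0^2 v(x) φ(x) dx = -56/15.
LHS = RHS, so the identity holds for this test φ.
Moreover u is smooth here and v(x) = u'(x) = 3*x**2 - 2 pointwise, so the identity holds for every test function. Hence v is the weak derivative of u.
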